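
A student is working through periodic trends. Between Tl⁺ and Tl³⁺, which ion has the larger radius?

Tl⁺

Both ions have Z = 81 protons, but Tl³⁺ has lost more electrons, so its remaining electrons feel a larger effective nuclear charge per electron and are pulled in more tightly.
Higher positive charge → smaller ion, so Tl⁺ > Tl³⁺.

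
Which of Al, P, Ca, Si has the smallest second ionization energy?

Ca

Consider each +1 ion: Al⁺ still has 2 valence electrons; P⁺ still has 4 valence electrons; Ca⁺ still has 1 valence electron; Si⁺ still has 3 valence electrons.
All are still removing valence electrons, so compare the +1 ions as you would atoms: IE_2 generally rises across a period (higher Z_eff) and falls down a group (larger shell), subject to the usual subshell exceptions.
Valence configurations: Al⁺ [Ne]3s², P⁺ [Ne]3s²3p², Ca⁺ [Ar]4s¹, Si⁺ [Ne]3s²3p¹.
Si⁺ loses a lone 3p electron whereas Al⁺ must break into a filled 3s² pair, so IE_2(Al) > IE_2(Si) even though Si has the higher nuclear charge.
Tabulated IE_2 (kJ/mol): Al 1817, P 1907, Ca 1145, Si 1577.
Hence IE_2: Ca < Si < Al < P.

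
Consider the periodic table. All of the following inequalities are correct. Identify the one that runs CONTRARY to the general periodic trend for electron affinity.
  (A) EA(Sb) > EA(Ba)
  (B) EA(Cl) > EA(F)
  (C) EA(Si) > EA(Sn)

The general trend: electron affinity increases across a period and decreases down a group.
(A) Sb (period 5, group 15) vs Ba (period 6, group 2): the stated order agrees with the simple trend.
(B) Cl (period 3, group 17) vs F (period 2, group 17): the stated order contradicts the simple trend.
(C) Si (period 3, group 14) vs Sn (period 5, group 14): the stated order agrees with the simple trend.
The exception is (B): F's small 2p subshell makes the incoming electron feel strong e⁻–e⁻ repulsion, so Cl actually releases more energy on gaining an electron.

(B)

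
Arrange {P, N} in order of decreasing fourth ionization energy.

After 3 electrons have been removed, what remains? P³⁺ still has 2 valence electrons; N³⁺ still has 2 valence electrons.
All are still removing valence electrons, so compare the +3 ions as you would atoms: IE_4 generally rises across a period (higher Z_eff) and falls down a group (larger shell), subject to the usual subshell exceptions.
Valence configurations: P³⁺ [Ne]3s², N³⁺ [He]2s².
Tabulated IE_4 (kJ/mol): P 4964, N 7475.
So the fourth ionization energies run P < N.

N, P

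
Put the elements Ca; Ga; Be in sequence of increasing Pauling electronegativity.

Ca, Be, Ga

Be is in period 2, group 2; Ca is in period 4, group 2; Ga is in period 4, group 13.
Electronegativity increases across a period and decreases down a group, tracking effective nuclear charge and atomic size.
These span different periods and groups, so the two trends combine.
Be > Ca: Be sits above Ca in group 2, so the down-group effect alone puts Be higher.
Ga > Be: the two effects oppose for this pair; the across-period effect wins (1.81 vs 1.57).
For reference (Pauling): Be 1.57, Ca 1.00, Ga 1.81.
So from lowest to highest: Ca < Be < Ga.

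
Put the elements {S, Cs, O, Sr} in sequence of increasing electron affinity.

Sr, Cs, O, S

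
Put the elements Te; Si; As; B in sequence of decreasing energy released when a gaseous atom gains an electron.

B is in period 2, group 13; Si is in period 3, group 14; As is in period 4, group 15; Te is in period 5, group 16.
Adding an electron releases more energy for atoms nearer the top right (short of the noble gases).
A diagonal step moves right (one effect) and down (the opposite effect) at once.
As > B: the two effects oppose for this pair; the across-period effect wins (78 vs 27 kJ/mol).
Si > As: period and group pull opposite ways; the down-group shift dominates (134 vs 78 kJ/mol).
Te > Si: the two effects oppose for this pair; the across-period effect wins (190 vs 134 kJ/mol).
Tabulated electron affinity (kJ/mol): B 27, Si 134, As 78, Te 190.
So from highest to lowest: Te > Si > As > B.

Te > Si > As > B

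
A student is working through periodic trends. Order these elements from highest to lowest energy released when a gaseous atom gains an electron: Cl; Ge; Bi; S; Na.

Electron affinity generally becomes more exothermic across a period toward the halogens and less exothermic down a group.
These span different periods and groups, so the two trends combine.
Bi > Na: the two effects oppose for this pair; the across-period effect wins (91 vs 53 kJ/mol).
Ge > Bi: period and group pull opposite ways; the down-group shift dominates (119 vs 91 kJ/mol).
S > Ge: both effects reinforce here, so S is clearly the higher of the two.
Cl > S: Cl lies to the right of S in period 3, so the across-period effect alone puts Cl higher.
For reference (kJ/mol): Na 53, S 200, Cl 349, Ge 119, Bi 91.
So from highest to lowest: Cl > S > Ge > Bi > Na.

Cl > S > Ge > Bi > Na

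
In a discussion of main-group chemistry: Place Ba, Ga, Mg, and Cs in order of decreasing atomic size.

Cs > Ba > Mg > Ga

Atomic radius shrinks across a period as nuclear charge pulls the same shell inward, and grows down a group as new shells are added.
Here both period and group differ, so the two effects have to be weighed against each other.
Mg > Ga: the two effects oppose for this pair; the across-period effect wins (139 vs 124 pm).
Ba > Mg: they share group 2; the group trend gives Ba the larger value.
Cs > Ba: both are in period 6; the period trend gives Cs the larger value.
Tabulated atomic radius (pm): Mg 139, Ga 124, Cs 232, Ba 196.
So from largest to smallest: Cs > Ba > Mg > Ga.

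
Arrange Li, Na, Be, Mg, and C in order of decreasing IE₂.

After 1 electron has been removed, what remains? Li⁺ is the bare [He] core; Na⁺ is the bare [Ne] core; Be⁺ still has 1 valence electron; Mg⁺ still has 1 valence electron; C⁺ still has 3 valence electrons.
Core electrons are held far more tightly than valence electrons, so Na and Li top the IE_2 order.
Valence configurations: Be⁺ [He]2s¹, Mg⁺ [Ne]3s¹, C⁺ [He]2s²2p¹.
Approximate IE_2 values (kJ/mol): Li 7298, Na 4562, Be 1757, Mg 1451, C 2353.
So the second ionization energies run Mg < Be < C < Na < Li.

Li > Na > C > Be > Mg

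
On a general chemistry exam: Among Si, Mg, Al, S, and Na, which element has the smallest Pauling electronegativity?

Na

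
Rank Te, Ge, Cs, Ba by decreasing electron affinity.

Te, Ge, Cs, Ba

EA tends to increase across a period and decrease down a group, though the pattern is less regular than for IE or radius.
These span different periods and groups, so the two trends combine.
Cs > Ba: this pair runs against the simple trend — see the exception note.
Ge > Cs: both effects reinforce here, so Ge is clearly the higher of the two.
Te > Ge: the two effects oppose for this pair; the across-period effect wins (190 vs 119 kJ/mol).
Note the exception: Cs has a higher electron affinity than Ba, contrary to the simple trend — adding an electron to Ba (ns²) has to open a new, higher-energy np subshell, which is unfavourable.
Tabulated electron affinity (kJ/mol): Ge 119, Te 190, Cs 46, Ba 14.
So from highest to lowest: Te > Ge > Cs > Ba.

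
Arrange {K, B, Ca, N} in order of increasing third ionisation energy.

B < K < N < Ca

The third ionization energy removes an electron from the +2 ion. For each element: K²⁺ is already 1 electron into the core; B²⁺ still has 1 valence electron; Ca²⁺ is the bare [Ar] core; N²⁺ still has 3 valence electrons.
Usually core removal costs more than valence removal, but here the competition is close: a tightly held n=2 valence electron can cost more to remove than an n=3 core electron, so the actual values have to decide it.
Valence configurations: B²⁺ [He]2s¹, N²⁺ [He]2s²2p¹.
The numbers (kJ/mol): K 4420, B 3660, Ca 4912, N 4578.
Hence IE_3: B < K < N < Ca.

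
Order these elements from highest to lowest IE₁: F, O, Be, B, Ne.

Ne, F, O, Be, B

IE₁ increases left→right with effective nuclear charge and decreases top→bottom as the valence shell moves farther out.
All lie in period 2; the across-period trend (first ionization energy increases left to right) applies, with the exception below.
Note the exception: Be has a higher first ionization energy than B, contrary to the simple trend — removing B's lone 2p electron is easier than breaking Be's filled 2s².
Approximate values (kJ/mol): Be 900, B 801, O 1314, F 1681, Ne 2081.
So from highest to lowest: Ne > F > O > Be > B.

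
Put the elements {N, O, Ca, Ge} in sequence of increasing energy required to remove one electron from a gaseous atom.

N is in period 2, group 15; O is in period 2, group 16; Ca is in period 4, group 2; Ge is in period 4, group 14.
Across a period the outer electron is held more tightly (higher IE₁); down a group it sits in a higher shell, more shielded, and comes off more easily.
Neither a single period nor a single group — weigh both effects.
Ge > Ca: both are in period 4; the period trend gives Ge the larger value.
O > Ge: both effects reinforce here, so O is clearly the higher of the two.
N > O: this pair runs against the simple trend — see the exception note.
Note the exception: N has a higher first ionization energy than O, contrary to the simple trend — pairing an electron in O's 2p⁴ costs repulsion energy, so O ionizes more easily than half-filled N (2p³).
Approximate values (kJ/mol): N 1402, O 1314, Ca 590, Ge 762.
So from lowest to highest: Ca < Ge < O < N.

Ca < Ge < O < N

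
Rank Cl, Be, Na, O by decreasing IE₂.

IE_2 is the cost of taking one more electron from the +1 cation: Cl⁺ still has 6 valence electrons; Be⁺ still has 1 valence electron; Na⁺ is the bare [Ne] core; O⁺ still has 5 valence electrons.
Pulling an electron out of a noble-gas core costs far more than removing a remaining valence electron, so Na sits at the high end of IE_2.
Valence configurations: Cl⁺ [Ne]3s²3p⁴, Be⁺ [He]2s¹, O⁺ [He]2s²2p³.
Tabulated IE_2 (kJ/mol): Cl 2298, Be 1757, Na 4562, O 3388.
Overall IE_2 order: Be < Cl < O < Na.

Na > O > Cl > Be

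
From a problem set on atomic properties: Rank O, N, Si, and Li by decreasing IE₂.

Consider each +1 ion: O⁺ still has 5 valence electrons; N⁺ still has 4 valence electrons; Si⁺ still has 3 valence electrons; Li⁺ is the bare [He] core.
Breaking into a closed-shell core is much more expensive than removing a leftover valence electron — Li has the largest IE_2 here.
Valence configurations: O⁺ [He]2s²2p³, N⁺ [He]2s²2p², Si⁺ [Ne]3s²3p¹.
Tabulated IE_2 (kJ/mol): O 3388, N 2856, Si 1577, Li 7298.
Putting it together, IE_2: Si < N < O < Li.

Li > O > N > Si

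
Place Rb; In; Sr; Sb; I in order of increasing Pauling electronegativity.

Rb is in period 5, group 1; Sr is in period 5, group 2; In is in period 5, group 13; Sb is in period 5, group 15; I is in period 5, group 17.
Atoms toward the upper right of the periodic table pull bonding electrons most strongly.
All lie in period 5, so electronegativity increases left to right.
So from lowest to highest: Rb < Sr < In < Sb < I.

Rb < Sr < In < Sb < I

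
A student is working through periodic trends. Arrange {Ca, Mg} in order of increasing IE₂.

Ca < Mg

The second ionization energy removes an electron from the +1 ion. For each element: Ca⁺ still has 1 valence electron; Mg⁺ still has 1 valence electron.
All are still removing valence electrons, so compare the +1 ions as you would atoms: IE_2 generally rises across a period (higher Z_eff) and falls down a group (larger shell), subject to the usual subshell exceptions.
Valence configurations: Ca⁺ [Ar]4s¹, Mg⁺ [Ne]3s¹.
Tabulated IE_2 (kJ/mol): Ca 1145, Mg 1451.
Hence IE_2: Ca < Mg.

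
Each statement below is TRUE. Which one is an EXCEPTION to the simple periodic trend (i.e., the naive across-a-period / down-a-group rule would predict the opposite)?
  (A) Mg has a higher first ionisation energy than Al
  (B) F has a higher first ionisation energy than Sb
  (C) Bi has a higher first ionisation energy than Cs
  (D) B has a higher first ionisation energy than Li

The general trend: first ionisation energy increases across a period and decreases down a group.
(A) Mg (period 3, group 2) vs Al (period 3, group 13): the stated order contradicts the simple trend.
(B) F (period 2, group 17) vs Sb (period 5, group 15): the stated order agrees with the simple trend.
(C) Bi (period 6, group 15) vs Cs (period 6, group 1): the stated order agrees with the simple trend.
(D) B (period 2, group 13) vs Li (period 2, group 1): the stated order agrees with the simple trend.
The exception is (A): Al's single 3p electron is easier to remove than one from Mg's filled 3s².

(A)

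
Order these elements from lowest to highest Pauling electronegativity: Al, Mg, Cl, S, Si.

Mg, Al, Si, S, Cl

Mg is in period 3, group 2; Al is in period 3, group 13; Si is in period 3, group 14; S is in period 3, group 16; Cl is in period 3, group 17.
Atoms toward the upper right of the periodic table pull bonding electrons most strongly.
All lie in period 3, so electronegativity increases left to right.
So from lowest to highest: Mg < Al < Si < S < Cl.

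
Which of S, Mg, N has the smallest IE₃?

After 2 electrons have been removed, what remains? S²⁺ still has 4 valence electrons; Mg²⁺ is the bare [Ne] core; N²⁺ still has 3 valence electrons.
Core electrons are held far more tightly than valence electrons, so Mg tops the IE_3 order.
Valence configurations: S²⁺ [Ne]3s²3p², N²⁺ [He]2s²2p¹.
The numbers (kJ/mol): S 3357, Mg 7733, N 4578.
Hence IE_3: S < N < Mg.

S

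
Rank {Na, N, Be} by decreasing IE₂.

The second ionization energy removes an electron from the +1 ion. For each element: Na⁺ is the bare [Ne] core; N⁺ still has 4 valence electrons; Be⁺ still has 1 valence electron.
Pulling an electron out of a noble-gas core costs far more than removing a remaining valence electron, so Na sits at the high end of IE_2.
Valence configurations: N⁺ [He]2s²2p², Be⁺ [He]2s¹.
Approximate IE_2 values (kJ/mol): Na 4562, N 2856, Be 1757.
Putting it together, IE_2: Be < N < Na.

Na, N, Be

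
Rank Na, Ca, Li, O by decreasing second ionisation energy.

IE_2 is the cost of taking one more electron from the +1 cation: Na⁺ is the bare [Ne] core; Ca⁺ still has 1 valence electron; Li⁺ is the bare [He] core; O⁺ still has 5 valence electrons.
Breaking into a closed-shell core is much more expensive than removing a leftover valence electron — Na and Li have the largest IE_2 here.
Valence configurations: Ca⁺ [Ar]4s¹, O⁺ [He]2s²2p³.
Tabulated IE_2 (kJ/mol): Na 4562, Ca 1145, Li 7298, O 3388.
Overall IE_2 order: Ca < O < Na < Li.

Li, Na, O, Ca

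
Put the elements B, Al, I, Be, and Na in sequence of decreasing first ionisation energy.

I > Be > B > Al > Na

Be is in period 2, group 2; B is in period 2, group 13; Na is in period 3, group 1; Al is in period 3, group 13; I is in period 5, group 17.
IE₁ increases left→right with effective nuclear charge and decreases top→bottom as the valence shell moves farther out.
Neither a single period nor a single group — weigh both effects.
Al > Na: Al lies to the right of Na in period 3, so the across-period effect alone puts Al higher.
B > Al: B sits above Al in group 13, so the down-group effect alone puts B higher.
Be > B: this pair runs against the simple trend — see the exception note.
I > Be: period and group pull opposite ways; the across-period shift dominates (1008 vs 900 kJ/mol).
Note the exception: Be has a higher first ionization energy than B, contrary to the simple trend — removing B's lone 2p electron is easier than breaking Be's filled 2s².
Tabulated first ionization energy (kJ/mol): Be 900, B 801, Na 496, Al 578, I 1008.
So from highest to lowest: I > Be > B > Al > Na.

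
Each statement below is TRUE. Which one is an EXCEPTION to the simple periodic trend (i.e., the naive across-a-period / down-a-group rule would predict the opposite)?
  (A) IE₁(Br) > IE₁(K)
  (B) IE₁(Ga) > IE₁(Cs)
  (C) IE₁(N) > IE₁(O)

(C)

The general trend: first ionisation energy increases across a period and decreases down a group.
(A) Br (period 4, group 17) vs K (period 4, group 1): the stated order agrees with the simple trend.
(B) Ga (period 4, group 13) vs Cs (period 6, group 1): the stated order agrees with the simple trend.
(C) N (period 2, group 15) vs O (period 2, group 16): the stated order contradicts the simple trend.
The exception is (C): pairing an electron in O's 2p⁴ costs repulsion energy, so O ionizes more easily than half-filled N (2p³).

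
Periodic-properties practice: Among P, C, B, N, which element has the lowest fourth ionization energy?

P

The fourth ionization energy removes an electron from the +3 ion. For each element: P³⁺ still has 2 valence electrons; C³⁺ still has 1 valence electron; B³⁺ is the bare [He] core; N³⁺ still has 2 valence electrons.
Core electrons are held far more tightly than valence electrons, so B tops the IE_4 order.
Valence configurations: P³⁺ [Ne]3s², C³⁺ [He]2s¹, N³⁺ [He]2s².
The numbers (kJ/mol): P 4964, C 6223, B 25026, N 7475.
Hence IE_4: P < C < N < B.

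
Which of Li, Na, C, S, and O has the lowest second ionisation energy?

After 1 electron has been removed, what remains? Li⁺ is the bare [He] core; Na⁺ is the bare [Ne] core; C⁺ still has 3 valence electrons; S⁺ still has 5 valence electrons; O⁺ still has 5 valence electrons.
Breaking into a closed-shell core is much more expensive than removing a leftover valence electron — Na and Li have the largest IE_2 here.
Valence configurations: C⁺ [He]2s²2p¹, S⁺ [Ne]3s²3p³, O⁺ [He]2s²2p³.
The numbers (kJ/mol): Li 7298, Na 4562, C 2353, S 2252, O 3388.
Overall IE_2 order: S < C < O < Na < Li.

S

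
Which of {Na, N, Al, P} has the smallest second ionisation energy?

Al

After 1 electron has been removed, what remains? Na⁺ is the bare [Ne] core; N⁺ still has 4 valence electrons; Al⁺ still has 2 valence electrons; P⁺ still has 4 valence electrons.
Core electrons are held far more tightly than valence electrons, so Na tops the IE_2 order.
Valence configurations: N⁺ [He]2s²2p², Al⁺ [Ne]3s², P⁺ [Ne]3s²3p².
Tabulated IE_2 (kJ/mol): Na 4562, N 2856, Al 1817, P 1907.
So the second ionization energies run Al < P < N < Na.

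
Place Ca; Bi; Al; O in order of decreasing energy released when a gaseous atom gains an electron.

Atoms with high Z_eff and room in the valence shell (especially the halogens) have the most exothermic electron affinities.
Neither a single period nor a single group — weigh both effects.
Al > Ca: both effects reinforce here, so Al is clearly the higher of the two.
Bi > Al: period and group pull opposite ways; the across-period shift dominates (91 vs 42 kJ/mol).
O > Bi: both effects reinforce here, so O is clearly the higher of the two.
Tabulated electron affinity (kJ/mol): O 141, Al 42, Ca 2, Bi 91.
So from highest to lowest: O > Bi > Al > Ca.

O > Bi > Al > Ca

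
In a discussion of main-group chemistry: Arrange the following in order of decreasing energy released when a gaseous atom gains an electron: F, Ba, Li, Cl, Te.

Li is in period 2, group 1; F is in period 2, group 17; Cl is in period 3, group 17; Te is in period 5, group 16; Ba is in period 6, group 2.
Electron affinity generally becomes more exothermic across a period toward the halogens and less exothermic down a group.
These span different periods and groups, so the two trends combine.
Li > Ba: the two effects oppose for this pair; the down-group effect wins (60 vs 14 kJ/mol).
Te > Li: the two effects oppose for this pair; the across-period effect wins (190 vs 60 kJ/mol).
F > Te: relative to Te, both the across-period and down-group shifts push F's electron affinity up.
Cl > F: this pair runs against the simple trend — see the exception note.
Note the exception: Cl has a higher electron affinity than F, contrary to the simple trend — F's small 2p subshell makes the incoming electron feel strong e⁻–e⁻ repulsion, so Cl actually releases more energy on gaining an electron.
For reference (kJ/mol): Li 60, F 328, Cl 349, Te 190, Ba 14.
So from highest to lowest: Cl > F > Te > Li > Ba.

Cl > F > Te > Li > Ba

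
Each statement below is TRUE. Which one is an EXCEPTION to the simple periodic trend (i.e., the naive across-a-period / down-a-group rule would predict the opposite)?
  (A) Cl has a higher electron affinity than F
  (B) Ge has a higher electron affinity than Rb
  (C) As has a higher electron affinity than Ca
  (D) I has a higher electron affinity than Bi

The general trend: electron affinity increases across a period and decreases down a group.
(A) Cl (period 3, group 17) vs F (period 2, group 17): the stated order contradicts the simple trend.
(B) Ge (period 4, group 14) vs Rb (period 5, group 1): the stated order agrees with the simple trend.
(C) As (period 4, group 15) vs Ca (period 4, group 2): the stated order agrees with the simple trend.
(D) I (period 5, group 17) vs Bi (period 6, group 15): the stated order agrees with the simple trend.
The exception is (A): F's small 2p subshell makes the incoming electron feel strong e⁻–e⁻ repulsion, so Cl actually releases more energy on gaining an electron.

(A)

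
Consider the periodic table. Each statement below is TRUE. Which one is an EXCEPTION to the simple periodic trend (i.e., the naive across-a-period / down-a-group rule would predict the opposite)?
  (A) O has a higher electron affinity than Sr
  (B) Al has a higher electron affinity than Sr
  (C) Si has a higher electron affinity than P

The general trend: electron affinity increases across a period and decreases down a group.
(A) O (period 2, group 16) vs Sr (period 5, group 2): the stated order agrees with the simple trend.
(B) Al (period 3, group 13) vs Sr (period 5, group 2): the stated order agrees with the simple trend.
(C) Si (period 3, group 14) vs P (period 3, group 15): the stated order contradicts the simple trend.
The exception is (C): adding an electron to P's half-filled 3p³ is unfavourable, so Si (3p²) has the more exothermic EA.

(C)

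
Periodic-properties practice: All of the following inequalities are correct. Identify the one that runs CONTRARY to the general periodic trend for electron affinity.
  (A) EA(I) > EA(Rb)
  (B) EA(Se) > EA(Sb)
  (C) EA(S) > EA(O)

(C)

The general trend: electron affinity increases across a period and decreases down a group.
(A) I (period 5, group 17) vs Rb (period 5, group 1): the stated order agrees with the simple trend.
(B) Se (period 4, group 16) vs Sb (period 5, group 15): the stated order agrees with the simple trend.
(C) S (period 3, group 16) vs O (period 2, group 16): the stated order contradicts the simple trend.
The exception is (C): the compact 2p subshell of O repels the added electron more than S's larger 3p does.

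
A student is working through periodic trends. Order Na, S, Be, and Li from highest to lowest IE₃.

The third ionization energy removes an electron from the +2 ion. For each element: Na²⁺ is already 1 electron into the core; S²⁺ still has 4 valence electrons; Be²⁺ is the bare [He] core; Li²⁺ is already 1 electron into the core.
Pulling an electron out of a noble-gas core costs far more than removing a remaining valence electron, so Na, Li and Be sit at the high end of IE_3.
Tabulated IE_3 (kJ/mol): Na 6910, S 3357, Be 14849, Li 11815.
Hence IE_3: S < Na < Li < Be.

Be > Li > Na > S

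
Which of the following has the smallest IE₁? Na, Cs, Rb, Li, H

Cs

H is in period 1, group 1; Li is in period 2, group 1; Na is in period 3, group 1; Rb is in period 5, group 1; Cs is in period 6, group 1.
IE₁ increases left→right with effective nuclear charge and decreases top→bottom as the valence shell moves farther out.
All are in group 1, so first ionization energy increases up the group.
The smallest IE₁ among these belongs to Cs.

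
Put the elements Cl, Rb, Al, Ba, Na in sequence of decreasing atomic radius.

Rb, Ba, Na, Al, Cl

Radius decreases left→right (rising Z_eff, same n) and increases top→bottom (higher n).
Here both period and group differ, so the two effects have to be weighed against each other.
Al > Cl: Al lies to the left of Cl in period 3, so the across-period effect alone puts Al larger.
Na > Al: both are in period 3; the period trend gives Na the larger value.
Ba > Na: period and group pull opposite ways; the down-group shift dominates (196 vs 155 pm).
Rb > Ba: period and group pull opposite ways; the across-period shift dominates (210 vs 196 pm).
Tabulated atomic radius (pm): Na 155, Al 126, Cl 99, Rb 210, Ba 196.
So from largest to smallest: Rb > Ba > Na > Al > Cl.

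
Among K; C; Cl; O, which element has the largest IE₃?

The third ionization energy removes an electron from the +2 ion. For each element: K²⁺ is already 1 electron into the core; C²⁺ still has 2 valence electrons; Cl²⁺ still has 5 valence electrons; O²⁺ still has 4 valence electrons.
Usually core removal costs more than valence removal, but here the competition is close: a tightly held n=2 valence electron can cost more to remove than an n=3 core electron, so the actual values have to decide it.
Valence configurations: C²⁺ [He]2s², Cl²⁺ [Ne]3s²3p³, O²⁺ [He]2s²2p².
The numbers (kJ/mol): K 4420, C 4620, Cl 3822, O 5300.
So the third ionization energies run Cl < K < C < O.

O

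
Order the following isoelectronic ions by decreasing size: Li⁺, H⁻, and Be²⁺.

H⁻, Li⁺, Be²⁺

All of these have 2 electrons, so size is governed by nuclear charge alone: the more protons, the stronger the pull on the same electron cloud, and the smaller the ion.
Nuclear charges: Be²⁺ (Z=4), Li⁺ (Z=3), H⁻ (Z=1).
Largest to smallest: H⁻ > Li⁺ > Be²⁺.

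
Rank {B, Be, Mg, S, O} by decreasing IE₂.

O, B, S, Be, Mg

After 1 electron has been removed, what remains? B⁺ still has 2 valence electrons; Be⁺ still has 1 valence electron; Mg⁺ still has 1 valence electron; S⁺ still has 5 valence electrons; O⁺ still has 5 valence electrons.
All are still removing valence electrons, so compare the +1 ions as you would atoms: IE_2 generally rises across a period (higher Z_eff) and falls down a group (larger shell), subject to the usual subshell exceptions.
Valence configurations: B⁺ [He]2s², Be⁺ [He]2s¹, Mg⁺ [Ne]3s¹, S⁺ [Ne]3s²3p³, O⁺ [He]2s²2p³.
Tabulated IE_2 (kJ/mol): B 2427, Be 1757, Mg 1451, S 2252, O 3388.
Putting it together, IE_2: Mg < Be < S < B < O.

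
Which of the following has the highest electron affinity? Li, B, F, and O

Li is in period 2, group 1; B is in period 2, group 13; O is in period 2, group 16; F is in period 2, group 17.
Adding an electron releases more energy for atoms nearer the top right (short of the noble gases).
All lie in period 2; the across-period trend (electron affinity increases left to right) applies, with the exception below.
Note the exception: Li has a higher electron affinity than B, contrary to the simple trend — B's ns²np¹ configuration gives only a small electron affinity — the sparsely filled np subshell binds an added electron weakly.
Tabulated electron affinity (kJ/mol): Li 60, B 27, O 141, F 328.
The highest electron affinity among these belongs to F.

F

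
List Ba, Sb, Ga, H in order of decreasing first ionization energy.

H > Sb > Ga > Ba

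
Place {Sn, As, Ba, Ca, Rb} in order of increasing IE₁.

First ionization energy rises across a period (greater Z_eff holds electrons more tightly) and falls down a group (valence electrons are farther from the nucleus).
Here both period and group differ, so the two effects have to be weighed against each other.
Ba > Rb: period and group pull opposite ways; the across-period shift dominates (503 vs 403 kJ/mol).
Ca > Ba: Ca sits above Ba in group 2, so the down-group effect alone puts Ca higher.
Sn > Ca: period and group pull opposite ways; the across-period shift dominates (709 vs 590 kJ/mol).
As > Sn: both effects reinforce here, so As is clearly the higher of the two.
Approximate values (kJ/mol): Ca 590, As 947, Rb 403, Sn 709, Ba 503.
So from lowest to highest: Rb < Ba < Ca < Sn < As.

Rb < Ba < Ca < Sn < As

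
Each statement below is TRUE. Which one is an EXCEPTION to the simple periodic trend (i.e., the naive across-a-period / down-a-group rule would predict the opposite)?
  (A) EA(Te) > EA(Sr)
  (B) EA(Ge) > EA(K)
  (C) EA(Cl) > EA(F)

(C)

The general trend: electron affinity increases across a period and decreases down a group.
(A) Te (period 5, group 16) vs Sr (period 5, group 2): the stated order agrees with the simple trend.
(B) Ge (period 4, group 14) vs K (period 4, group 1): the stated order agrees with the simple trend.
(C) Cl (period 3, group 17) vs F (period 2, group 17): the stated order contradicts the simple trend.
The exception is (C): F's small 2p subshell makes the incoming electron feel strong e⁻–e⁻ repulsion, so Cl actually releases more energy on gaining an electron.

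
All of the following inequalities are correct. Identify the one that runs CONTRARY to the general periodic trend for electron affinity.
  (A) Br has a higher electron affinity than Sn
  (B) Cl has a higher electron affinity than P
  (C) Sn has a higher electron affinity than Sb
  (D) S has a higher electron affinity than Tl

The general trend: electron affinity increases across a period and decreases down a group.
(A) Br (period 4, group 17) vs Sn (period 5, group 14): the stated order agrees with the simple trend.
(B) Cl (period 3, group 17) vs P (period 3, group 15): the stated order agrees with the simple trend.
(C) Sn (period 5, group 14) vs Sb (period 5, group 15): the stated order contradicts the simple trend.
(D) S (period 3, group 16) vs Tl (period 6, group 13): the stated order agrees with the simple trend.
The exception is (C): adding an electron to Sb's half-filled 5p³ is unfavourable, so Sn has the more exothermic EA.

(C)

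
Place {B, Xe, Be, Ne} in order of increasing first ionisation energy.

B < Be < Xe < Ne

Be is in period 2, group 2; B is in period 2, group 13; Ne is in period 2, group 18; Xe is in period 5, group 18.
Removing the outermost electron gets harder across a period and easier down a group.
These span different periods and groups, so the two trends combine.
Be > B: this pair runs against the simple trend — see the exception note.
Xe > Be: the two effects oppose for this pair; the across-period effect wins (1170 vs 900 kJ/mol).
Ne > Xe: Ne sits above Xe in group 18, so the down-group effect alone puts Ne higher.
Note the exception: Be has a higher first ionization energy than B, contrary to the simple trend — removing B's lone 2p electron is easier than breaking Be's filled 2s².
Approximate values (kJ/mol): Be 900, B 801, Ne 2081, Xe 1170.
So from lowest to highest: B < Be < Xe < Ne.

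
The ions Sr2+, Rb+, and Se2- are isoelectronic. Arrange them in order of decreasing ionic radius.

Se2-, Rb+, Sr2+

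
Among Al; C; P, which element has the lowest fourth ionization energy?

P

IE_4 is the cost of taking one more electron from the +3 cation: Al³⁺ is the bare [Ne] core; C³⁺ still has 1 valence electron; P³⁺ still has 2 valence electrons.
Pulling an electron out of a noble-gas core costs far more than removing a remaining valence electron, so Al sits at the high end of IE_4.
Valence configurations: C³⁺ [He]2s¹, P³⁺ [Ne]3s².
Tabulated IE_4 (kJ/mol): Al 11577, C 6223, P 4964.
Putting it together, IE_4: P < C < Al.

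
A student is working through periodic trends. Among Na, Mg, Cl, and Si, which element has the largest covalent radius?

Na

Na is in period 3, group 1; Mg is in period 3, group 2; Si is in period 3, group 14; Cl is in period 3, group 17.
Radius decreases left→right (rising Z_eff, same n) and increases top→bottom (higher n).
All lie in period 3, so atomic radius increases right to left.
The largest covalent radius among these belongs to Na.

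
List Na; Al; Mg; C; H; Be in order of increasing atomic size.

H, C, Be, Al, Mg, Na

H is in period 1, group 1; Be is in period 2, group 2; C is in period 2, group 14; Na is in period 3, group 1; Mg is in period 3, group 2; Al is in period 3, group 13.
Moving right in a period, electrons are added to the same shell under a stronger nuclear pull, so atoms get smaller; moving down, a new shell is opened and atoms get larger.
These span different periods and groups, so the two trends combine.
C > H: the two effects oppose for this pair; the down-group effect wins (75 vs 32 pm).
Be > C: Be lies to the left of C in period 2, so the across-period effect alone puts Be larger.
Al > Be: the two effects oppose for this pair; the down-group effect wins (126 vs 102 pm).
Mg > Al: Mg lies to the left of Al in period 3, so the across-period effect alone puts Mg larger.
Na > Mg: both are in period 3; the period trend gives Na the larger value.
Approximate values (pm): H 32, Be 102, C 75, Na 155, Mg 139, Al 126.
So from smallest to largest: H < C < Be < Al < Mg < Na.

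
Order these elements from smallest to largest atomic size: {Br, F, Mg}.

Across a period the added protons contract the valence shell; down a group each new principal shell makes the atom larger.
Here both period and group differ, so the two effects have to be weighed against each other.
Br > F: they share group 17; the group trend gives Br the larger value.
Mg > Br: period and group pull opposite ways; the across-period shift dominates (139 vs 114 pm).
Tabulated atomic radius (pm): F 64, Mg 139, Br 114.
So from smallest to largest: F < Br < Mg.

F < Br < Mg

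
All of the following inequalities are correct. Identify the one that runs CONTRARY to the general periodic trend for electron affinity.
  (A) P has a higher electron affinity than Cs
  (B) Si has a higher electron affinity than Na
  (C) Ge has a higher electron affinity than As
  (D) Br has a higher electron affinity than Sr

(C)

The general trend: electron affinity increases across a period and decreases down a group.
(A) P (period 3, group 15) vs Cs (period 6, group 1): the stated order agrees with the simple trend.
(B) Si (period 3, group 14) vs Na (period 3, group 1): the stated order agrees with the simple trend.
(C) Ge (period 4, group 14) vs As (period 4, group 15): the stated order contradicts the simple trend.
(D) Br (period 4, group 17) vs Sr (period 5, group 2): the stated order agrees with the simple trend.
The exception is (C): adding an electron to As's half-filled 4p³ is unfavourable, so Ge (4p²) has the more exothermic EA.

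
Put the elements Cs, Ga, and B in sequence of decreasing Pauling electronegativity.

B, Ga, Cs

B is in period 2, group 13; Ga is in period 4, group 13; Cs is in period 6, group 1.
Smaller atoms with higher effective nuclear charge are more electronegative.
Here both period and group differ, so the two effects have to be weighed against each other.
Ga > Cs: both effects reinforce here, so Ga is clearly the higher of the two.
B > Ga: they share group 13; the group trend gives B the larger value.
Approximate values (Pauling): B 2.04, Ga 1.81, Cs 0.79.
So from highest to lowest: B > Ga > Cs.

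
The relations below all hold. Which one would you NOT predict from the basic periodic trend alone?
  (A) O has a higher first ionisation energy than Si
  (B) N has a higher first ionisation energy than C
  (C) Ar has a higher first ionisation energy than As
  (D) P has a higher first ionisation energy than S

(D)

The general trend: first ionisation energy increases across a period and decreases down a group.
(A) O (period 2, group 16) vs Si (period 3, group 14): the stated order agrees with the simple trend.
(B) N (period 2, group 15) vs C (period 2, group 14): the stated order agrees with the simple trend.
(C) Ar (period 3, group 18) vs As (period 4, group 15): the stated order agrees with the simple trend.
(D) P (period 3, group 15) vs S (period 3, group 16): the stated order contradicts the simple trend.
The exception is (D): S (3p⁴) ionizes more easily than half-filled P (3p³) because the paired 3p electron in S is pushed out by e⁻–e⁻ repulsion.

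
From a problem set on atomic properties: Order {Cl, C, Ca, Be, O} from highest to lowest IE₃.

IE_3 is the cost of taking one more electron from the +2 cation: Cl²⁺ still has 5 valence electrons; C²⁺ still has 2 valence electrons; Ca²⁺ is the bare [Ar] core; Be²⁺ is the bare [He] core; O²⁺ still has 4 valence electrons.
Usually core removal costs more than valence removal, but here the competition is close: a tightly held n=2 valence electron can cost more to remove than an n=3 core electron, so the actual values have to decide it.
Valence configurations: Cl²⁺ [Ne]3s²3p³, C²⁺ [He]2s², O²⁺ [He]2s²2p².
Approximate IE_3 values (kJ/mol): Cl 3822, C 4620, Ca 4912, Be 14849, O 5300.
So the third ionization energies run Cl < C < Ca < O < Be.

Be > O > Ca > C > Cl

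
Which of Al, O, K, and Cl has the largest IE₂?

Consider each +1 ion: Al⁺ still has 2 valence electrons; O⁺ still has 5 valence electrons; K⁺ is the bare [Ar] core; Cl⁺ still has 6 valence electrons.
Usually core removal costs more than valence removal, but here the competition is close: a tightly held n=2 valence electron can cost more to remove than an n=3 core electron, so the actual values have to decide it.
Valence configurations: Al⁺ [Ne]3s², O⁺ [He]2s²2p³, Cl⁺ [Ne]3s²3p⁴.
The numbers (kJ/mol): Al 1817, O 3388, K 3052, Cl 2298.
Overall IE_2 order: Al < Cl < K < O.

O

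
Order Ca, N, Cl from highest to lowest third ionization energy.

After 2 electrons have been removed, what remains? Ca²⁺ is the bare [Ar] core; N²⁺ still has 3 valence electrons; Cl²⁺ still has 5 valence electrons.
Core electrons are held far more tightly than valence electrons, so Ca tops the IE_3 order.
Valence configurations: N²⁺ [He]2s²2p¹, Cl²⁺ [Ne]3s²3p³.
Approximate IE_3 values (kJ/mol): Ca 4912, N 4578, Cl 3822.
Hence IE_3: Cl < N < Ca.

Ca > N > Cl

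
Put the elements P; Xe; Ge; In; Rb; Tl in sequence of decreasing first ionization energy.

P is in period 3, group 15; Ge is in period 4, group 14; Rb is in period 5, group 1; In is in period 5, group 13; Xe is in period 5, group 18; Tl is in period 6, group 13.
Removing the outermost electron gets harder across a period and easier down a group.
These span different periods and groups, so the two trends combine.
In > Rb: In lies to the right of Rb in period 5, so the across-period effect alone puts In higher.
Tl > In: this pair runs against the simple trend — see the exception note.
Ge > Tl: relative to Tl, both the across-period and down-group shifts push Ge's first ionization energy up.
P > Ge: relative to Ge, both the across-period and down-group shifts push P's first ionization energy up.
Xe > P: the two effects oppose for this pair; the across-period effect wins (1170 vs 1012 kJ/mol).
Note the exception: Tl has a higher first ionization energy than In, contrary to the simple trend — relativistic 6s stabilisation and poor 4f/5d shielding distort the trend for the heavy p-block elements.
For reference (kJ/mol): P 1012, Ge 762, Rb 403, In 558, Xe 1170, Tl 589.
So from highest to lowest: Xe > P > Ge > Tl > In > Rb.

Xe, P, Ge, Tl, In, Rb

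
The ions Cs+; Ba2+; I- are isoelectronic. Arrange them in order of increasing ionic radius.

Ba2+, Cs+, I-

All of these have 54 electrons, so size is governed by nuclear charge alone: the more protons, the stronger the pull on the same electron cloud, and the smaller the ion.
Nuclear charges: Ba2+ (Z=56), Cs+ (Z=55), I- (Z=53).
Smallest to largest: Ba2+ < Cs+ < I-.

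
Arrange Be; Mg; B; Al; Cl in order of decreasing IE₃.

Be, Mg, Cl, B, Al

IE_3 is the cost of taking one more electron from the +2 cation: Be²⁺ is the bare [He] core; Mg²⁺ is the bare [Ne] core; B²⁺ still has 1 valence electron; Al²⁺ still has 1 valence electron; Cl²⁺ still has 5 valence electrons.
Breaking into a closed-shell core is much more expensive than removing a leftover valence electron — Mg and Be have the largest IE_3 here.
Valence configurations: B²⁺ [He]2s¹, Al²⁺ [Ne]3s¹, Cl²⁺ [Ne]3s²3p³.
Approximate IE_3 values (kJ/mol): Be 14849, Mg 7733, B 3660, Al 2745, Cl 3822.
So the third ionization energies run Al < B < Cl < Mg < Be.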